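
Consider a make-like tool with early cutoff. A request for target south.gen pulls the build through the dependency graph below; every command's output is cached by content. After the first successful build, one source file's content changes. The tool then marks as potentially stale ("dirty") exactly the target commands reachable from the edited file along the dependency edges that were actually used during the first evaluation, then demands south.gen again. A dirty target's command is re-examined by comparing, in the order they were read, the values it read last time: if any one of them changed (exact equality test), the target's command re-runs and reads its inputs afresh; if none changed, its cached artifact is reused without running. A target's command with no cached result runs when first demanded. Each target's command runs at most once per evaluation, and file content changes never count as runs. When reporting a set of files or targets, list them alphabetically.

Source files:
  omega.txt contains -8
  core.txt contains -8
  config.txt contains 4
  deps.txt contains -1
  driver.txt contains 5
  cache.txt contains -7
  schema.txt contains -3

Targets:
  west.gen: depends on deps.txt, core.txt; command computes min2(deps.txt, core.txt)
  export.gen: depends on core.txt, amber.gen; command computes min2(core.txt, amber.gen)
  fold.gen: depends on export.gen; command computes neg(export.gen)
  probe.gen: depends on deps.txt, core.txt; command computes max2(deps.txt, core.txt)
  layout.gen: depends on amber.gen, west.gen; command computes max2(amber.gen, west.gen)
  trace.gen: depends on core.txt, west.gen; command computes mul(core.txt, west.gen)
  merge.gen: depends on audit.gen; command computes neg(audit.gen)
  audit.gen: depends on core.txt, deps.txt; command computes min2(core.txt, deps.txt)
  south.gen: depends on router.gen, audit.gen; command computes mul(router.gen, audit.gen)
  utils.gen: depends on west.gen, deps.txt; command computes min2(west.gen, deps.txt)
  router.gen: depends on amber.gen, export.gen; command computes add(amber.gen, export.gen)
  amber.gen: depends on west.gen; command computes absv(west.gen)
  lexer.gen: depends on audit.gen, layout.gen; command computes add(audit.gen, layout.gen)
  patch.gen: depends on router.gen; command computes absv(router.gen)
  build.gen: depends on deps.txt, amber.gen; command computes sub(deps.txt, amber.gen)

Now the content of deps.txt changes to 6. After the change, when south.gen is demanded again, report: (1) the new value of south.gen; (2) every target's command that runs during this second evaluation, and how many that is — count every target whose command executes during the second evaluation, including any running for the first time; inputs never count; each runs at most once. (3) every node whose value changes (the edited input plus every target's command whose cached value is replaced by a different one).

Demanding south.gen again yields 0.
2 target commands run: audit.gen, west.gen.
The nodes whose values change: deps.txt.
Note where the cutoff bites: amber.gen is checked, finds nothing changed, and keeps its cache.

First demand of the output computes:
  audit.gen = min2(-8, -1) = -8
  west.gen = min2(-1, -8) = -8
  amber.gen = absv(-8) = 8
  export.gen = min2(-8, 8) = -8
  router.gen = add(8, -8) = 0
  south.gen = mul(0, -8) = 0

After the edit, cleaning proceeds:
  audit.gen: a read changed (deps.txt -1->6) — executes, giving -8 — identical to its old value.
  west.gen: a read changed (deps.txt -1->6) — executes, giving -8 — identical to its old value.
  amber.gen: dirty, but its reads are unchanged (west.gen unchanged); cached 8 stands.
  export.gen: dirty, but its reads are unchanged (core.txt unchanged, amber.gen unchanged); cached -8 stands.
  router.gen: dirty, but its reads are unchanged (amber.gen unchanged, export.gen unchanged); cached 0 stands.
  south.gen: dirty, but its reads are unchanged (router.gen unchanged, audit.gen unchanged); cached 0 stands.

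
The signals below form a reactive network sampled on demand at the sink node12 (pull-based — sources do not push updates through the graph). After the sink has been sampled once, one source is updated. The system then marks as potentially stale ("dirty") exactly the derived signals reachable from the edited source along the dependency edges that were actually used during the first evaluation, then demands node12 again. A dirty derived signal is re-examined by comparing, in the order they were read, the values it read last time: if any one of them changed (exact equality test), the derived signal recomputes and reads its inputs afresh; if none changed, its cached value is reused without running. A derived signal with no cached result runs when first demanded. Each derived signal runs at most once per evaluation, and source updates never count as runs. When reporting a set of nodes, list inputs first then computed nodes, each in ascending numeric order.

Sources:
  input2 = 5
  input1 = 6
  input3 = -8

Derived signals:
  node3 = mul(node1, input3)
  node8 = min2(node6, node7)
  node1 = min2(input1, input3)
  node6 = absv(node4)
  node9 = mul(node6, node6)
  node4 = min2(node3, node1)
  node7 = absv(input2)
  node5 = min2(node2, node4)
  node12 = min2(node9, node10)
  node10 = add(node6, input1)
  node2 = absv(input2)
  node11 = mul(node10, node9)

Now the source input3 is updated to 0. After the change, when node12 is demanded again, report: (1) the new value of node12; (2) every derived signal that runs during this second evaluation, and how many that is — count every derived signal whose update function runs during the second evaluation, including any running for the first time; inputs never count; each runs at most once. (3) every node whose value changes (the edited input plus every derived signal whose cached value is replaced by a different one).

Initial pass — values computed on the first demand:
  node1 = min2(6, -8) = -8
  node3 = mul(-8, -8) = 64
  node4 = min2(64, -8) = -8
  node6 = absv(-8) = 8
  node9 = mul(8, 8) = 64
  node10 = add(8, 6) = 14
  node12 = min2(64, 14) = 14

Second demand — change propagation:
  node1: re-runs because input3 -8->0; new result 0.
  node3: re-runs because node1 -8->0; input3 -8->0; new result 0.
  node4: re-runs because node3 64->0; node1 -8->0; new result 0.
  node6: re-runs because node4 -8->0; new result 0.
  node9: re-runs because node6 8->0; node6 8->0; new result 0.
  node10: re-runs because node6 8->0; new result 6.
  node12: re-runs because node9 64->0; node10 14->6; new result 0.

node12 now evaluates to 0.
Run set: node1, node3, node4, node6, node9, node10, node12 (7 run).
Changed values: input3, node1, node3, node4, node6, node9, node10, node12.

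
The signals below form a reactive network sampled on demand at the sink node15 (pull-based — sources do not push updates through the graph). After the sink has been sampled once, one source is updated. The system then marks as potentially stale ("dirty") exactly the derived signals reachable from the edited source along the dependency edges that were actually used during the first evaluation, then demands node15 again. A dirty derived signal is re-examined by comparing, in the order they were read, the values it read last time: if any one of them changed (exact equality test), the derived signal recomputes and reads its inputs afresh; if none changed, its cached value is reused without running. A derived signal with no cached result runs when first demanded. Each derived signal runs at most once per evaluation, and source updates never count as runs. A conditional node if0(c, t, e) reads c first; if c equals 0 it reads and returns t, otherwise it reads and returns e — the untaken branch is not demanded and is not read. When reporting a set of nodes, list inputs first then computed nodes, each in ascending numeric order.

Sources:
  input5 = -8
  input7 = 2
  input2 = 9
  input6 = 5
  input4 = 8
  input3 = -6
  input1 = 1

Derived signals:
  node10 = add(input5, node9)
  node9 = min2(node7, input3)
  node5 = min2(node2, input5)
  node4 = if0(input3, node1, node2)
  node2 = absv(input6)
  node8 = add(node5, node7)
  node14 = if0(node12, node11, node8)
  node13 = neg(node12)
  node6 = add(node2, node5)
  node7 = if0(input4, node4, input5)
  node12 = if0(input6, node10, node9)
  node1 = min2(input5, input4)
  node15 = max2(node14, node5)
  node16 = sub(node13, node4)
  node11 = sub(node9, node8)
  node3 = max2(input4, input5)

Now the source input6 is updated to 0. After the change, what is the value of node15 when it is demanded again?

node15 now evaluates to -8.
The important point: the flipped condition pulls in fresh nodes; node10 runs for the first time.

Initial pass — values computed on the first demand:
  node2 = absv(5) = 5
  node5 = min2(5, -8) = -8
  node7 = if0(input4=8 -> else branch input5) = -8
  node8 = add(-8, -8) = -16
  node9 = min2(-8, -6) = -8
  node12 = if0(input6=5 -> else branch node9) = -8
  node14 = if0(node12=-8 -> else branch node8) = -16
  node15 = max2(-16, -8) = -8

Second demand — change propagation:
  node2: re-runs because input6 5->0; new result 0.
  node5: re-runs because node2 5->0; new result -8 (unchanged).
  node8: re-examined; everything it read last time is the same (node5 unchanged, node7 unchanged) — cache -16 kept, no run.
  node10: newly demanded (no cache) — executes and yields -16.
  node12: re-runs because input6 5->0; new result -16.
  node14: re-runs because node12 -8->-16; new result -16 (unchanged).
  node15: re-examined; everything it read last time is the same (node14 unchanged, node5 unchanged) — cache -8 kept, no run.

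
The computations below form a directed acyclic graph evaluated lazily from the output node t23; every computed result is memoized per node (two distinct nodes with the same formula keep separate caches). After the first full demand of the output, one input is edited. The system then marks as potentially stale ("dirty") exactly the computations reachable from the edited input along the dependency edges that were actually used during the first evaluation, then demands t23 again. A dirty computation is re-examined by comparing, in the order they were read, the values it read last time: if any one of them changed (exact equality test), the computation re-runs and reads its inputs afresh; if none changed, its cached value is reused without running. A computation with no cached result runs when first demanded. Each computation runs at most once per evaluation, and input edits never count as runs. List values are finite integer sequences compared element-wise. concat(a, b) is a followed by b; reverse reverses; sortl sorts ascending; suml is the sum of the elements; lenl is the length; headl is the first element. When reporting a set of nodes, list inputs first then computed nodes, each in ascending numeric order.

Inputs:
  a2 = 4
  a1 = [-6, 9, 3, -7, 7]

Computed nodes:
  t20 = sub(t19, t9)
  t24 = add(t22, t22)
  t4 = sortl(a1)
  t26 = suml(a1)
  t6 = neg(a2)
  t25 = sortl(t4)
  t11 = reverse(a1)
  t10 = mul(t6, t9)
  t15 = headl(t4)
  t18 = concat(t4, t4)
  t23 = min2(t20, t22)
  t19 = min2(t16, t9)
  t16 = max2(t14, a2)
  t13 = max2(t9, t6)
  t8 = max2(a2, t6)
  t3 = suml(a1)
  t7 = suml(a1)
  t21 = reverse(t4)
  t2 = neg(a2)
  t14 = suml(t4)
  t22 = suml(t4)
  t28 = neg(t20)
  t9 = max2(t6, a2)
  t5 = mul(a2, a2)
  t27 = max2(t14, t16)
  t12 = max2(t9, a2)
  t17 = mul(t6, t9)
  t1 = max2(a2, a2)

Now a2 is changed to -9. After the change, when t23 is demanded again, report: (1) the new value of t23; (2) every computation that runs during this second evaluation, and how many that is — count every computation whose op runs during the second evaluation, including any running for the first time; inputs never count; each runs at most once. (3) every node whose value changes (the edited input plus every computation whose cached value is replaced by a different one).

Demanding t23 again yields -3.
6 computations run: t6, t9, t16, t19, t20, t23.
The nodes whose values change: a2, t6, t9, t19, t20, t23.

First demand of the output computes:
  t4 = sortl([-6, 9, 3, -7, 7]) = [-7, -6, 3, 7, 9]
  t6 = neg(4) = -4
  t9 = max2(-4, 4) = 4
  t14 = suml([-7, -6, 3, 7, 9]) = 6
  t16 = max2(6, 4) = 6
  t19 = min2(6, 4) = 4
  t20 = sub(4, 4) = 0
  t22 = suml([-7, -6, 3, 7, 9]) = 6
  t23 = min2(0, 6) = 0

After the edit, cleaning proceeds:
  t6: a read changed (a2 4->-9) — executes, giving 9.
  t9: a read changed (t6 -4->9; a2 4->-9) — executes, giving 9.
  t16: a read changed (a2 4->-9) — executes, giving 6 — identical to its old value.
  t19: a read changed (t9 4->9) — executes, giving 6.
  t20: a read changed (t19 4->6; t9 4->9) — executes, giving -3.
  t23: a read changed (t20 0->-3) — executes, giving -3.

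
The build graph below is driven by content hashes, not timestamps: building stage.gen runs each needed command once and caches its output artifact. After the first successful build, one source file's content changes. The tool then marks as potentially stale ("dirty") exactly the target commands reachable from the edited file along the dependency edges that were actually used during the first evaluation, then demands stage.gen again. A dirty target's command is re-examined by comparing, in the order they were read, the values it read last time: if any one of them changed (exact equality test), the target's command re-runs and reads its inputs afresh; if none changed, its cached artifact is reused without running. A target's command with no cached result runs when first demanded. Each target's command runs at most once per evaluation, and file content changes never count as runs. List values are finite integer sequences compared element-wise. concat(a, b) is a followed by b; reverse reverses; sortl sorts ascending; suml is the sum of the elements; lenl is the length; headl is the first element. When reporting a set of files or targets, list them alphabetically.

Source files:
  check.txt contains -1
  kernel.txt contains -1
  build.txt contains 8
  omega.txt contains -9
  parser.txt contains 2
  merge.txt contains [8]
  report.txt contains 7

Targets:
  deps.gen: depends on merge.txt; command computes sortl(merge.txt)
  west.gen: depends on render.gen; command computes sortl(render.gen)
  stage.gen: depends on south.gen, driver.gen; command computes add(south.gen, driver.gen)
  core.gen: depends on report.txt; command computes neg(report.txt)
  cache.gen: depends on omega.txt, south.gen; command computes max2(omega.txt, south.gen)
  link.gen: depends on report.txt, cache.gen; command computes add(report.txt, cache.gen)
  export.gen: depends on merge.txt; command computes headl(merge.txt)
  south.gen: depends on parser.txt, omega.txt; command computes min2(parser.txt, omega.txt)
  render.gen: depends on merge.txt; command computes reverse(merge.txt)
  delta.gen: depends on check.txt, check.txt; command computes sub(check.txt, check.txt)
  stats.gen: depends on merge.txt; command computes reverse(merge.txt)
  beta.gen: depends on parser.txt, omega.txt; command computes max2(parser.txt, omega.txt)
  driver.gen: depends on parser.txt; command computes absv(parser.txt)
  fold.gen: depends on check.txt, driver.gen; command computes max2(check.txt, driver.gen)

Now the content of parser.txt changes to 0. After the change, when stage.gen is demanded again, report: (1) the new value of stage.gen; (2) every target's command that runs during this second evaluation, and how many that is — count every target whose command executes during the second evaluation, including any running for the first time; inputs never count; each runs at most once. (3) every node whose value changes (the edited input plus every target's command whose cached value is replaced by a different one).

Initial pass — values computed on the first demand:
  driver.gen = absv(2) = 2
  south.gen = min2(2, -9) = -9
  stage.gen = add(-9, 2) = -7

Second demand — change propagation:
  driver.gen: re-runs because parser.txt 2->0; new result 0.
  south.gen: re-runs because parser.txt 2->0; new result -9 (unchanged).
  stage.gen: re-runs because driver.gen 2->0; new result -9.

stage.gen now evaluates to -9.
Run set: driver.gen, south.gen, stage.gen (3 run).
Changed values: driver.gen, parser.txt, stage.gen.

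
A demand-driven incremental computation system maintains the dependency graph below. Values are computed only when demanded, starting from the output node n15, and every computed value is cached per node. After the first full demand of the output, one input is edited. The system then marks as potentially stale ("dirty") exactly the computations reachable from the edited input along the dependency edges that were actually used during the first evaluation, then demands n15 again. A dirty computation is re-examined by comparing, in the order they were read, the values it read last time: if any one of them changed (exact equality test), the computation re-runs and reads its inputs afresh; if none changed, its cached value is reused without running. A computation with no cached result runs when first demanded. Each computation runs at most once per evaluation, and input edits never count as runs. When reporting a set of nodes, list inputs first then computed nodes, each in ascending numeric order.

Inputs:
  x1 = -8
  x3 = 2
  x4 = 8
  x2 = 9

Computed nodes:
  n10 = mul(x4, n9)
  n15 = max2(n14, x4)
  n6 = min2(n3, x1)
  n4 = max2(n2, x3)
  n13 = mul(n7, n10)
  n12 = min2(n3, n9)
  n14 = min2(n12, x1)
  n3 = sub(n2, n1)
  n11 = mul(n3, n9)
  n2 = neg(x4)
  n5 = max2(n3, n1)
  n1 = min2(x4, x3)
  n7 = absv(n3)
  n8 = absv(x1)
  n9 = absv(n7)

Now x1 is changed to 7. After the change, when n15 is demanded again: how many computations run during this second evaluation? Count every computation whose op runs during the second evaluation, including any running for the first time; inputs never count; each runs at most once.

Computations that run: n14 — 1 in total.
Key observation: the change is absorbed at n14 — it re-runs but produces the same value, and the output's value is unchanged.

First evaluation (everything demanded from the output):
  n1 = min2(8, 2) = 2
  n2 = neg(8) = -8
  n3 = sub(-8, 2) = -10
  n7 = absv(-10) = 10
  n9 = absv(10) = 10
  n12 = min2(-10, 10) = -10
  n14 = min2(-10, -8) = -10
  n15 = max2(-10, 8) = 8

Propagation after the edit:
  n14: runs — x1 -8->7; result -10 (same value as before).
  n15: checked — values it read are unchanged (n14 unchanged, x4 unchanged); reused cached 8 without running.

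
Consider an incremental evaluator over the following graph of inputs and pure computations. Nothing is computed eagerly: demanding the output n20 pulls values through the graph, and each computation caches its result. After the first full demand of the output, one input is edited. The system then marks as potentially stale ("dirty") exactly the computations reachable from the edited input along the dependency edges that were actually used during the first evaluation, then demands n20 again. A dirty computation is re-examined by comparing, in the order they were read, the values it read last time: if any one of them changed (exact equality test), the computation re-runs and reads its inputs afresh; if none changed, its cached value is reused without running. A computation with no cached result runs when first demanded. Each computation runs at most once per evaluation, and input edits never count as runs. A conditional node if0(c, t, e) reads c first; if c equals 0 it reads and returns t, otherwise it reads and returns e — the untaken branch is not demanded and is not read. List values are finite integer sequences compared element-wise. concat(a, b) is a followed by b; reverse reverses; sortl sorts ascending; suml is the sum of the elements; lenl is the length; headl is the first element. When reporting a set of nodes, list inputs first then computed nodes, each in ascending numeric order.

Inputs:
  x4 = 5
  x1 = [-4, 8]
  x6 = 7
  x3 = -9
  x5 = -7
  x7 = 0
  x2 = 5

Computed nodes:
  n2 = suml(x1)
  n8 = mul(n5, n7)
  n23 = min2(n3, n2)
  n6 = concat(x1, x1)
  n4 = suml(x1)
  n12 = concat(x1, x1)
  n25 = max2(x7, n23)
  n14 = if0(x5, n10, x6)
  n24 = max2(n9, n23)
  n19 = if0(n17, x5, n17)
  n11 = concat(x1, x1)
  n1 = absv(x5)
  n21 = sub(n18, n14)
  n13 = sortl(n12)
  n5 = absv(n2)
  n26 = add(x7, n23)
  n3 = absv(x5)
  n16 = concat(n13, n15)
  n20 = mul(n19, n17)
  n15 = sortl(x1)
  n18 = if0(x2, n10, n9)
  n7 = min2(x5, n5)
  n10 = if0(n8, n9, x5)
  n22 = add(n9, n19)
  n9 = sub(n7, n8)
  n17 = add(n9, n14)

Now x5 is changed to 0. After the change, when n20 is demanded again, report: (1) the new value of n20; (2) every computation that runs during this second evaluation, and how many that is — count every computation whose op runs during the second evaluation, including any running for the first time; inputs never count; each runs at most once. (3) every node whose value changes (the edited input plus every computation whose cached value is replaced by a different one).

Initial pass — values computed on the first demand:
  n2 = suml([-4, 8]) = 4
  n5 = absv(4) = 4
  n7 = min2(-7, 4) = -7
  n8 = mul(4, -7) = -28
  n9 = sub(-7, -28) = 21
  n14 = if0(x5=-7 -> else branch x6) = 7
  n17 = add(21, 7) = 28
  n19 = if0(n17=28 -> else branch n17) = 28
  n20 = mul(28, 28) = 784

Second demand — change propagation:
  n7: re-runs because x5 -7->0; new result 0.
  n8: re-runs because n7 -7->0; new result 0.
  n9: re-runs because n7 -7->0; n8 -28->0; new result 0.
  n10: newly demanded (no cache) — executes and yields 0.
  n14: re-runs because x5 -7->0; new result 0.
  n17: re-runs because n9 21->0; n14 7->0; new result 0.
  n19: re-runs because n17 28->0; n17 28->0; new result 0.
  n20: re-runs because n19 28->0; n17 28->0; new result 0.

The important point: the flipped condition pulls in fresh nodes; n10 runs for the first time.

n20 now evaluates to 0.
Run set: n7, n8, n9, n10, n14, n17, n19, n20 (8 run).
Changed values: x5, n7, n8, n9, n14, n17, n19, n20.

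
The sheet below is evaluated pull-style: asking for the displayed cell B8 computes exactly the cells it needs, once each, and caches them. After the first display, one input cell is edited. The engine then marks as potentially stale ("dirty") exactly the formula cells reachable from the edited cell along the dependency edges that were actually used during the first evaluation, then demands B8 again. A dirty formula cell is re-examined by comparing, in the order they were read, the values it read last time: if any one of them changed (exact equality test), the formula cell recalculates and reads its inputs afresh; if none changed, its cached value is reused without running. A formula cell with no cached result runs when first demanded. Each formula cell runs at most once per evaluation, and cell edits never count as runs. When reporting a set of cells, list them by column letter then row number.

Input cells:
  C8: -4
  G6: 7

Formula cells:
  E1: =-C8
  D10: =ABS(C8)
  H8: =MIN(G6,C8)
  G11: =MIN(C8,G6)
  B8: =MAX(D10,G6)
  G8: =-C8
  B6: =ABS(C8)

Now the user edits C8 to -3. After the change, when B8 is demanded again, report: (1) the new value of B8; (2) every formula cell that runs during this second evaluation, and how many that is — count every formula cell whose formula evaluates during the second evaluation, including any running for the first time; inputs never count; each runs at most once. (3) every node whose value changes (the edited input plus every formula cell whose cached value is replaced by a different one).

First demand of the output computes:
  D10 = ABS(-4) = 4
  B8 = MAX(4, 7) = 7

After the edit, cleaning proceeds:
  D10: a read changed (C8 -4->-3) — executes, giving 3.
  B8: a read changed (D10 4->3) — executes, giving 7 — identical to its old value.

Demanding B8 again yields 7.
2 formula cells run: B8, D10.
The nodes whose values change: C8, D10.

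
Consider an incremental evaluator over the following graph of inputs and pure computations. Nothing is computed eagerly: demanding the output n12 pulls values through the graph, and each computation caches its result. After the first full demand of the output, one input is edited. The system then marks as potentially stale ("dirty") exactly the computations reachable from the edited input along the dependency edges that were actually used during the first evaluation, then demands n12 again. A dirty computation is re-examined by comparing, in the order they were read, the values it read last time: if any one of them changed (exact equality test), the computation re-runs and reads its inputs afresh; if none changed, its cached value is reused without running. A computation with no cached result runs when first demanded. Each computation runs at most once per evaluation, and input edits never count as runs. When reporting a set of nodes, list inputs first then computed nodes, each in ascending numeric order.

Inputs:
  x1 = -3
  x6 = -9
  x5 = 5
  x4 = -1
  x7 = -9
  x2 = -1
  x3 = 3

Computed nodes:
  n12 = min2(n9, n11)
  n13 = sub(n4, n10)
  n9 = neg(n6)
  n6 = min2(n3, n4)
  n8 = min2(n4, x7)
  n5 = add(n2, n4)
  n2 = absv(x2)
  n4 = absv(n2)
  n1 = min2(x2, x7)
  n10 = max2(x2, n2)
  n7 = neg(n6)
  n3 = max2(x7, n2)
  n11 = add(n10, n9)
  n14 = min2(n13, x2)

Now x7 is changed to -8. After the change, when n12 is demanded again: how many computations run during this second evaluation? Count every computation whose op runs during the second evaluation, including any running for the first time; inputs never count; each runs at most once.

Run set: n3 (1 run).
The important point: n3 recomputes to an identical value, and the output ends up unchanged.

Initial pass — values computed on the first demand:
  n2 = absv(-1) = 1
  n3 = max2(-9, 1) = 1
  n4 = absv(1) = 1
  n6 = min2(1, 1) = 1
  n9 = neg(1) = -1
  n10 = max2(-1, 1) = 1
  n11 = add(1, -1) = 0
  n12 = min2(-1, 0) = -1

Second demand — change propagation:
  n3: re-runs because x7 -9->-8; new result 1 (unchanged).
  n6: re-examined; everything it read last time is the same (n3 unchanged, n4 unchanged) — cache 1 kept, no run.
  n9: re-examined; everything it read last time is the same (n6 unchanged) — cache -1 kept, no run.
  n11: re-examined; everything it read last time is the same (n10 unchanged, n9 unchanged) — cache 0 kept, no run.
  n12: re-examined; everything it read last time is the same (n9 unchanged, n11 unchanged) — cache -1 kept, no run.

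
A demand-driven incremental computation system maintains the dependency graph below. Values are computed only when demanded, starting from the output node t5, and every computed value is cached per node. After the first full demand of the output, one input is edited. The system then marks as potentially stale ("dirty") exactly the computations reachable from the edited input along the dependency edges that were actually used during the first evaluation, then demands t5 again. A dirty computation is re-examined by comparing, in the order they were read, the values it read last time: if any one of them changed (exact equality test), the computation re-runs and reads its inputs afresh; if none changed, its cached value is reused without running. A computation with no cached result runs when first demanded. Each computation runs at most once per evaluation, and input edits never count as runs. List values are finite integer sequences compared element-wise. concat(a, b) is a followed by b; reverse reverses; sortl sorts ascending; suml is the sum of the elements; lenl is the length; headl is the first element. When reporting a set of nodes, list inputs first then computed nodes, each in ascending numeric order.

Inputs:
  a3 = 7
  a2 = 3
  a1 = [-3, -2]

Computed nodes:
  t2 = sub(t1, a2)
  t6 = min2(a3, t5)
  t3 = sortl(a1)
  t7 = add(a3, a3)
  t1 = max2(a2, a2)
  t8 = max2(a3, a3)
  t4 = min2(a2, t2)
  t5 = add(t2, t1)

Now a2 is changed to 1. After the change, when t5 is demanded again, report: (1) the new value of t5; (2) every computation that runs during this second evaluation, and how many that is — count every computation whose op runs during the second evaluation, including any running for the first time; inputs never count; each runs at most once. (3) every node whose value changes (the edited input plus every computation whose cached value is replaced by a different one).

First evaluation (everything demanded from the output):
  t1 = max2(3, 3) = 3
  t2 = sub(3, 3) = 0
  t5 = add(0, 3) = 3

Propagation after the edit:
  t1: runs — a2 3->1; a2 3->1; result 1.
  t2: runs — t1 3->1; a2 3->1; result 0 (same value as before).
  t5: runs — t1 3->1; result 1.

New value of t5: 1.
Computations that run: t1, t2, t5 — 3 in total.
Values that change: a2, t1, t5.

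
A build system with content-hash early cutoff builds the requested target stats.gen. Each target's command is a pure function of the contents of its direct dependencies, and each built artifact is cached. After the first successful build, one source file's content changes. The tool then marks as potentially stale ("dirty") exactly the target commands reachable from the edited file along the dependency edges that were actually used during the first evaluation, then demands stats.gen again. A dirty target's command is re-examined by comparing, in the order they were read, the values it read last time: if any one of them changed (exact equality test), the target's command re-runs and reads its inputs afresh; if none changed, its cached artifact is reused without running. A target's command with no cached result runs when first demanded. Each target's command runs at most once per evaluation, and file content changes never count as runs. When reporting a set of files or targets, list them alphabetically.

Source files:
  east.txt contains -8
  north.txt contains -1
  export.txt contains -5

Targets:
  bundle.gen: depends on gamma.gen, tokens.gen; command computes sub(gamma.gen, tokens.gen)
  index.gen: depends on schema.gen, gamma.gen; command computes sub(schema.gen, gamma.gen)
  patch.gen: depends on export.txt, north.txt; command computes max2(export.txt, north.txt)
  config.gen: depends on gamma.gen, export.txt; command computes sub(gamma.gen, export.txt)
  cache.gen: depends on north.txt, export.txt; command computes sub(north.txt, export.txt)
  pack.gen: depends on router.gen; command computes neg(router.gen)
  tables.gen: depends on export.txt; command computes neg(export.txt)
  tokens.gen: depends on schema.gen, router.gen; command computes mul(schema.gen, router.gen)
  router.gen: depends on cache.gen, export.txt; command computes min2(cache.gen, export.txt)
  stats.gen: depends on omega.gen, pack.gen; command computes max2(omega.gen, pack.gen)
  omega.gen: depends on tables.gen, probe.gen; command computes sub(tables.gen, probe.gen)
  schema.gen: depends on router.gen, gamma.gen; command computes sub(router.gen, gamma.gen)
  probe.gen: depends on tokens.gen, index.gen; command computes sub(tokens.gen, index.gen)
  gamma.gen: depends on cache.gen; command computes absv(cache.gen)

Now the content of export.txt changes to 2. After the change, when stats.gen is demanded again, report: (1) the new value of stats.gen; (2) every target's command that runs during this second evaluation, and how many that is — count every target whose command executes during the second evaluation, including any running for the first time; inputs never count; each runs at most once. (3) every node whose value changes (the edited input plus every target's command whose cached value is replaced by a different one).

New value of stats.gen: 3.
Target commands that run: cache.gen, gamma.gen, index.gen, omega.gen, pack.gen, probe.gen, router.gen, schema.gen, stats.gen, tables.gen, tokens.gen — 11 in total.
Values that change: cache.gen, export.txt, gamma.gen, index.gen, omega.gen, pack.gen, probe.gen, router.gen, schema.gen, stats.gen, tables.gen, tokens.gen.

First evaluation (everything demanded from the output):
  cache.gen = sub(-1, -5) = 4
  gamma.gen = absv(4) = 4
  router.gen = min2(4, -5) = -5
  pack.gen = neg(-5) = 5
  schema.gen = sub(-5, 4) = -9
  index.gen = sub(-9, 4) = -13
  tables.gen = neg(-5) = 5
  tokens.gen = mul(-9, -5) = 45
  probe.gen = sub(45, -13) = 58
  omega.gen = sub(5, 58) = -53
  stats.gen = max2(-53, 5) = 5

Propagation after the edit:
  cache.gen: runs — export.txt -5->2; result -3.
  gamma.gen: runs — cache.gen 4->-3; result 3.
  router.gen: runs — cache.gen 4->-3; export.txt -5->2; result -3.
  pack.gen: runs — router.gen -5->-3; result 3.
  schema.gen: runs — router.gen -5->-3; gamma.gen 4->3; result -6.
  index.gen: runs — schema.gen -9->-6; gamma.gen 4->3; result -9.
  tables.gen: runs — export.txt -5->2; result -2.
  tokens.gen: runs — schema.gen -9->-6; router.gen -5->-3; result 18.
  probe.gen: runs — tokens.gen 45->18; index.gen -13->-9; result 27.
  omega.gen: runs — tables.gen 5->-2; probe.gen 58->27; result -29.
  stats.gen: runs — omega.gen -53->-29; pack.gen 5->3; result 3.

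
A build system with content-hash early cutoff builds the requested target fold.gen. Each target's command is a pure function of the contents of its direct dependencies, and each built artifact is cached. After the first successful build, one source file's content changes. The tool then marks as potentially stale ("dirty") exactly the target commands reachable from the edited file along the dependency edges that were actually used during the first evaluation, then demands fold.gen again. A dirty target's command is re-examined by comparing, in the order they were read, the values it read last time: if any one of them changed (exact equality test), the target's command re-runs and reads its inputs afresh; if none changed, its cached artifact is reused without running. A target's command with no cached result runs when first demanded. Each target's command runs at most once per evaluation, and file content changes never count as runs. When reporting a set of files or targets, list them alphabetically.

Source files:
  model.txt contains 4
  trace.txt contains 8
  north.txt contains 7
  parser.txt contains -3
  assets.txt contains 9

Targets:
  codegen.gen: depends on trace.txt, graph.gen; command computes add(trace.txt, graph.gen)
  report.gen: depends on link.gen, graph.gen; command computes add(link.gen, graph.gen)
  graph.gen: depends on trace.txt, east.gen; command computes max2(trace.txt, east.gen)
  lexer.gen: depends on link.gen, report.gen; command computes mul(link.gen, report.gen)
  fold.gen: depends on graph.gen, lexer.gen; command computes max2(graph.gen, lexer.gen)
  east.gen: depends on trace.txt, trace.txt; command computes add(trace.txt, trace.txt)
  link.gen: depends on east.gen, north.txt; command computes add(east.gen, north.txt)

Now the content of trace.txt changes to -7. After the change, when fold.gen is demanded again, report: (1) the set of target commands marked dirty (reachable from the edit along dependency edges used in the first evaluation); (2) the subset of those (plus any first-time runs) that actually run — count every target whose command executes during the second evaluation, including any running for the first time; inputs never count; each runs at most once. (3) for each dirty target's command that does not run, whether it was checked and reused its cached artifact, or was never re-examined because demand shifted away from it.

Marked dirty: east.gen, fold.gen, graph.gen, lexer.gen, link.gen, report.gen.
Target commands that run: east.gen, fold.gen, graph.gen, lexer.gen, link.gen, report.gen — 6 in total.
Every dirty target's command ran.

First evaluation (everything demanded from the output):
  east.gen = add(8, 8) = 16
  graph.gen = max2(8, 16) = 16
  link.gen = add(16, 7) = 23
  report.gen = add(23, 16) = 39
  lexer.gen = mul(23, 39) = 897
  fold.gen = max2(16, 897) = 897

Propagation after the edit:
  east.gen: runs — trace.txt 8->-7; trace.txt 8->-7; result -14.
  graph.gen: runs — trace.txt 8->-7; east.gen 16->-14; result -7.
  link.gen: runs — east.gen 16->-14; result -7.
  report.gen: runs — link.gen 23->-7; graph.gen 16->-7; result -14.
  lexer.gen: runs — link.gen 23->-7; report.gen 39->-14; result 98.
  fold.gen: runs — graph.gen 16->-7; lexer.gen 897->98; result 98.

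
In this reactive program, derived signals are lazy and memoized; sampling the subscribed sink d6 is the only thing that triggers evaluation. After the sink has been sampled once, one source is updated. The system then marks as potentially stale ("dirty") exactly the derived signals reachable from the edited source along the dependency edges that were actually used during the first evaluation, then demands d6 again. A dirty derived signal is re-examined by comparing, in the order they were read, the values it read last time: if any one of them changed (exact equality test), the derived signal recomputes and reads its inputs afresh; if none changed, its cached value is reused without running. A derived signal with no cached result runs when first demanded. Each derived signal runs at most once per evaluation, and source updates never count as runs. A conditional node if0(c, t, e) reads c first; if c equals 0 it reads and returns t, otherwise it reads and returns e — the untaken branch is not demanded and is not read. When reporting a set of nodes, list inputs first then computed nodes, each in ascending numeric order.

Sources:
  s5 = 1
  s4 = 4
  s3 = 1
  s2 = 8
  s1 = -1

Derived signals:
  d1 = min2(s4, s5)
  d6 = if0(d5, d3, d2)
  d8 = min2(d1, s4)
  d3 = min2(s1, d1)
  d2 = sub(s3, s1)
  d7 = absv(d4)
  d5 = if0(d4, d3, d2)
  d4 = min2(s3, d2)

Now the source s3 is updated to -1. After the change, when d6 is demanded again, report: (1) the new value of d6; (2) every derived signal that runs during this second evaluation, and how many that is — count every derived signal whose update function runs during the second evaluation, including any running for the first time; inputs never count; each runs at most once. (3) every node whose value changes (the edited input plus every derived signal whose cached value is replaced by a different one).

Demanding d6 again yields -1.
6 derived signals run: d1, d2, d3, d4, d5, d6.
The nodes whose values change: s3, d2, d4, d5, d6.
Note the branch switch — d1, d3 had no cache and run now for the first time.

First demand of the output computes:
  d2 = sub(1, -1) = 2
  d4 = min2(1, 2) = 1
  d5 = if0(d4=1 -> else branch d2) = 2
  d6 = if0(d5=2 -> else branch d2) = 2

After the edit, cleaning proceeds:
  d1: had never run; runs now, result 1.
  d2: a read changed (s3 1->-1) — executes, giving 0.
  d3: had never run; runs now, result -1.
  d4: a read changed (s3 1->-1; d2 2->0) — executes, giving -1.
  d5: a read changed (d4 1->-1; d2 2->0) — executes, giving 0.
  d6: a read changed (d5 2->0; d2 2->0) — executes, giving -1.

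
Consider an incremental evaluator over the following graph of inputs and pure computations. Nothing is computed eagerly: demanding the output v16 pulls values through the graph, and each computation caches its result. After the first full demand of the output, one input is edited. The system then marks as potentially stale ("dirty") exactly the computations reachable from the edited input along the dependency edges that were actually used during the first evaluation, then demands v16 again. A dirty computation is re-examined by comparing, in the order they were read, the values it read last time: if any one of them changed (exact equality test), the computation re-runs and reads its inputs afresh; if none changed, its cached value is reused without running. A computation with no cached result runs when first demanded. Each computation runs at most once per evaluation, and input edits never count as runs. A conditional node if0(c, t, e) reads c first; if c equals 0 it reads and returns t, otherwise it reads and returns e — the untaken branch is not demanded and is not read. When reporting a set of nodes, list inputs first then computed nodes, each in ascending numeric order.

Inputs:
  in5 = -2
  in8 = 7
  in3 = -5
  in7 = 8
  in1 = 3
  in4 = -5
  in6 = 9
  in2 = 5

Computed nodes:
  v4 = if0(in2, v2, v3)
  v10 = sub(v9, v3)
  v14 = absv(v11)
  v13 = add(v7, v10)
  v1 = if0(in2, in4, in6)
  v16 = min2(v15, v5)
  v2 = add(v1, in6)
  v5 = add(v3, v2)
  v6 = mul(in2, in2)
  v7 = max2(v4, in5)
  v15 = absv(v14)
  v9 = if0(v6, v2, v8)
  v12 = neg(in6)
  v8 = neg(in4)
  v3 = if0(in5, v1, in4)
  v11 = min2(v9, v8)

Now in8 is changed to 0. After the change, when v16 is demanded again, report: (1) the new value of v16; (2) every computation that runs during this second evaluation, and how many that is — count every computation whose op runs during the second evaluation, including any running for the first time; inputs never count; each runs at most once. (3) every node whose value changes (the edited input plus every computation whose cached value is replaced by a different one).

v16 now evaluates to 5.
Run set: none (0 run).
Changed values: in8.
The important point: nothing the output needs ever reads in8, so the edit is invisible to it.

Initial pass — values computed on the first demand:
  v1 = if0(in2=5 -> else branch in6) = 9
  v2 = add(9, 9) = 18
  v3 = if0(in5=-2 -> else branch in4) = -5
  v5 = add(-5, 18) = 13
  v6 = mul(5, 5) = 25
  v8 = neg(-5) = 5
  v9 = if0(v6=25 -> else branch v8) = 5
  v11 = min2(5, 5) = 5
  v14 = absv(5) = 5
  v15 = absv(5) = 5
  v16 = min2(5, 13) = 5

Second demand — change propagation:
  no demanded computation ever read in8, so the edit dirties nothing and nothing runs.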